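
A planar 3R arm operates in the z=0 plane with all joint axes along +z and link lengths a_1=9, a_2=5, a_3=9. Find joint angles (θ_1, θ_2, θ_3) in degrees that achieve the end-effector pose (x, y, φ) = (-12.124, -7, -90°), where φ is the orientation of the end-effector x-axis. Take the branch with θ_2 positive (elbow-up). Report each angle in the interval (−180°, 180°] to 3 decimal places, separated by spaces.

149.998 60.006 59.996

wrist centre = target − a_3·(cos φ, sin φ) = (-12.1240, 2.0000)
cos θ_2 = (150.9914−9²−5²)/(2·9·5) = 0.4999; θ_2 = 60.0063° (elbow-up)
β = atan2(2.0000,-12.1240) = 170.6327°; ψ = atan2(4.3304,11.4995) = 20.6350°
θ_1 = β − ψ = 149.9977°
θ_3 = φ − θ_1 − θ_2 = 59.9959° (wrapped to (-180°,180°])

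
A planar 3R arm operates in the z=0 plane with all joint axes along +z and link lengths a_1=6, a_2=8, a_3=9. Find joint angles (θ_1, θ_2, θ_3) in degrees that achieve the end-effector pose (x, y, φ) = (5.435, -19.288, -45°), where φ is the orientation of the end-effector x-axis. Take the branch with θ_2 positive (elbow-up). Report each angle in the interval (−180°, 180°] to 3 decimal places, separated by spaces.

-119.992 44.990 30.002

wrist centre = target − a_3·(cos φ, sin φ) = (-0.9290, -12.9240)
cos θ_2 = (167.8938−6²−8²)/(2·6·8) = 0.7072; θ_2 = 44.9903° (elbow-up)
β = atan2(-12.9240,-0.9290) = -94.1113°; ψ = atan2(5.6559,11.6578) = 25.8808°
θ_1 = β − ψ = -119.9920°
θ_3 = φ − θ_1 − θ_2 = 30.0017° (wrapped to (-180°,180°])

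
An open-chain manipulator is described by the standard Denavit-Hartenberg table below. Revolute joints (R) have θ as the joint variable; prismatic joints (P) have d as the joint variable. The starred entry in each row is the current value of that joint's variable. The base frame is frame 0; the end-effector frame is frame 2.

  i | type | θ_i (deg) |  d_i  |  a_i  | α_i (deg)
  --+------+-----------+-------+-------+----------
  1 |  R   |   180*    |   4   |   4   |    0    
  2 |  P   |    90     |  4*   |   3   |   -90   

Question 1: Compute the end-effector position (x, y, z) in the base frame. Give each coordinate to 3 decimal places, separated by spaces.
-4.000 -3.000 8.000

after link 1: o_1 = (-4.0000, 0.0000, 4.0000)
after link 2: o_2 = (-4.0000, -3.0000, 8.0000)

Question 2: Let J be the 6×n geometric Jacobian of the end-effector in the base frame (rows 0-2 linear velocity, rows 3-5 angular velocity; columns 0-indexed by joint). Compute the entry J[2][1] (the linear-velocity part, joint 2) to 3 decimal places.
prismatic axis z_1 = (0.0000,0.0000,1.0000)
J_v[:, 1] = z_1; J_ω[:, 1] = (0,0,0)
entry J[2][1] = 1.0000

1.000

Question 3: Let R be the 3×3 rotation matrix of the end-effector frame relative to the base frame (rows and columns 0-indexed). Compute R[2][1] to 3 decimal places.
End-effector y-axis (col 1 of R) = (0.0000,-0.0000,-1.0000)
R[2][1] = -1.0000

-1.000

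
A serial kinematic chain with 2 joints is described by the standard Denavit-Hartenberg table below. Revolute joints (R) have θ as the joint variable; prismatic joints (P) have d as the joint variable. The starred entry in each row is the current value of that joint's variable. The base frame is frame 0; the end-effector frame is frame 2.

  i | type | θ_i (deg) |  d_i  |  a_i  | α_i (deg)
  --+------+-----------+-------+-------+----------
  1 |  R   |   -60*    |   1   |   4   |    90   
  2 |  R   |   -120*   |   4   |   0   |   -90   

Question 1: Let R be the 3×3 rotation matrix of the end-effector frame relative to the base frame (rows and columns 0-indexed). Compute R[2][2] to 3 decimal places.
-0.500

End-effector z-axis (col 2 of R) = (0.4330,-0.7500,-0.5000)
R[2][2] = -0.5000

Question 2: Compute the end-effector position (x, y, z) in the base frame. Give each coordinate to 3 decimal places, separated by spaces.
after link 1: o_1 = (2.0000, -3.4641, 1.0000)
after link 2: o_2 = (-1.4641, -5.4641, 1.0000)

-1.464 -5.464 1.000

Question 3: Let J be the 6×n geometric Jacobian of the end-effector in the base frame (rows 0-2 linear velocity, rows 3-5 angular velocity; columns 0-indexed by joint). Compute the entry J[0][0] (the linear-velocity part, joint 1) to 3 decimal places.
5.464

axis z_0 = ẑ; lever o_n−o_0 = (-1.4641,-5.4641,1.0000)
cross product → J_v[:, 0] = (5.4641,-1.4641,0.0000)
J_ω[:, 0] = z_0
entry J[0][0] = 5.4641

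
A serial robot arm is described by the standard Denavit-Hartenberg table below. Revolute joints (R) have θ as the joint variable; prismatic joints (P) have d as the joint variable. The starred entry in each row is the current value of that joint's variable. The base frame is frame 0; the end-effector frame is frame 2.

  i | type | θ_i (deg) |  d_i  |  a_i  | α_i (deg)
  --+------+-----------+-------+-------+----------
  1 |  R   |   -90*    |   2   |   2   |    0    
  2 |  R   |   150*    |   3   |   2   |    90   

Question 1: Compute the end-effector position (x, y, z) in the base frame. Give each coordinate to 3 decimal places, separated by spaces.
after link 1: o_1 = (0.0000, -2.0000, 2.0000)
after link 2: o_2 = (1.0000, -0.2679, 5.0000)

1.000 -0.268 5.000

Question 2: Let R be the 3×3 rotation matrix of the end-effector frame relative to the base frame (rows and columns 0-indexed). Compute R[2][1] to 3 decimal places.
End-effector y-axis (col 1 of R) = (-0.0000,0.0000,1.0000)
R[2][1] = 1.0000

1.000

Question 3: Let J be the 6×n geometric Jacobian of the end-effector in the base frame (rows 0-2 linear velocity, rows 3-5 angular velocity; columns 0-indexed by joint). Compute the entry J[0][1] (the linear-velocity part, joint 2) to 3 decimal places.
axis z_1 = (0.0000,0.0000,1.0000); lever o_n−o_1 = (1.0000,1.7321,3.0000)
cross product → J_v[:, 1] = (-1.7321,1.0000,0.0000)
J_ω[:, 1] = z_1
entry J[0][1] = -1.7321

-1.732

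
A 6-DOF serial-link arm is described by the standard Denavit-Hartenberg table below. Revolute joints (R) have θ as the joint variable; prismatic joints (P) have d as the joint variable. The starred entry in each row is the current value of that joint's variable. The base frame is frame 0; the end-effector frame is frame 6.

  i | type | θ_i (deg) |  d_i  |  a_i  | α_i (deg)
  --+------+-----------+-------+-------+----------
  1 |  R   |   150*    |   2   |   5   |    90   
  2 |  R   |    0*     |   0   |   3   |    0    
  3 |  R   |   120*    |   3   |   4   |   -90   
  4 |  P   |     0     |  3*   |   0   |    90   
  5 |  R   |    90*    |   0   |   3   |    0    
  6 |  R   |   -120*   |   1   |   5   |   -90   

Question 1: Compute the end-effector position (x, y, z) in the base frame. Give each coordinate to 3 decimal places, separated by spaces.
1.304 3.866 7.464

after link 1: o_1 = (-4.3301, 2.5000, 2.0000)
after link 2: o_2 = (-6.9282, 4.0000, 2.0000)
after link 3: o_3 = (-3.6962, 5.5981, 5.4641)
after link 4: o_4 = (-1.4462, 4.2990, 3.9641)
after link 5: o_5 = (0.8038, 3.0000, 2.4641)
after link 6: o_6 = (1.3038, 3.8660, 7.4641)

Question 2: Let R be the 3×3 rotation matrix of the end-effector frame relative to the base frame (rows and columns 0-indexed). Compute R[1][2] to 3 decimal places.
End-effector z-axis (col 2 of R) = (0.8660,-0.5000,0.0000)
R[1][2] = -0.5000

-0.500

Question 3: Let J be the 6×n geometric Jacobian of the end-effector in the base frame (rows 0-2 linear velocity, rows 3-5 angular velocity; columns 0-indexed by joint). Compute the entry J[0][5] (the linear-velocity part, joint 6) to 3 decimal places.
axis z_5 = (0.5000,0.8660,0.0000); lever o_n−o_5 = (0.5000,0.8660,5.0000)
cross product → J_v[:, 5] = (4.3301,-2.5000,0.0000)
J_ω[:, 5] = z_5
entry J[0][5] = 4.3301

4.330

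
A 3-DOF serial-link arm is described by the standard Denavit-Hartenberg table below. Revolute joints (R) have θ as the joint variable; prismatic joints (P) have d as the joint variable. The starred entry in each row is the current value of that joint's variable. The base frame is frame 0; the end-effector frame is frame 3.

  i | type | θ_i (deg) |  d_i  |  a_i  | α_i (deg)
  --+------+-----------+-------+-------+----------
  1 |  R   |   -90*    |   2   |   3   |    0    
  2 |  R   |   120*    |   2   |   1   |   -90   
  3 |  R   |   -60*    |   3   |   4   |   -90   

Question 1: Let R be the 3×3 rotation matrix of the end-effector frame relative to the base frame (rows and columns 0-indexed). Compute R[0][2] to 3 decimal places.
0.750

End-effector z-axis (col 2 of R) = (0.7500,0.4330,-0.5000)
R[0][2] = 0.7500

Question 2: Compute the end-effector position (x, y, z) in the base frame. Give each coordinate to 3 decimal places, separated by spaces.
after link 1: o_1 = (0.0000, -3.0000, 2.0000)
after link 2: o_2 = (0.8660, -2.5000, 4.0000)
after link 3: o_3 = (1.0981, 1.0981, 7.4641)

1.098 1.098 7.464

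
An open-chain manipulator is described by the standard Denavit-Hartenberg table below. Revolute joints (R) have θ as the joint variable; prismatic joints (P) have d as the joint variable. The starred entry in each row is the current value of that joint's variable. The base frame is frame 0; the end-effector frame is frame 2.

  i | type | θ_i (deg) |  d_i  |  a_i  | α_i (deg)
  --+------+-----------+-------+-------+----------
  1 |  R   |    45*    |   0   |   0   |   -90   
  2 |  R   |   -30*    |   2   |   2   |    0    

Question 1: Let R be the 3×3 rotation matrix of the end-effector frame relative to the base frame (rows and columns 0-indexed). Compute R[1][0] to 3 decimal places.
0.612

End-effector x-axis (col 0 of R) = (0.6124,0.6124,0.5000)
R[1][0] = 0.6124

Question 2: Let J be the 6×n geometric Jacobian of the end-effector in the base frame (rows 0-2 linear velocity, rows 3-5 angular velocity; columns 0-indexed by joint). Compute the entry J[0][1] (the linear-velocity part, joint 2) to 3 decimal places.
0.707

axis z_1 = (-0.7071,0.7071,0.0000); lever o_n−o_1 = (-0.1895,2.6390,1.0000)
cross product → J_v[:, 1] = (0.7071,0.7071,-1.7321)
J_ω[:, 1] = z_1
entry J[0][1] = 0.7071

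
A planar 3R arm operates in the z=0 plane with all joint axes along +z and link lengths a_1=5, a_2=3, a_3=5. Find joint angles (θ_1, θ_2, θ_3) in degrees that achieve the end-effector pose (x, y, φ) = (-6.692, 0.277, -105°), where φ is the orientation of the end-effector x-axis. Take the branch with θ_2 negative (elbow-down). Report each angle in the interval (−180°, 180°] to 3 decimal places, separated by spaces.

wrist centre = target − a_3·(cos φ, sin φ) = (-5.3979, 5.1066)
cos θ_2 = (55.2150−5²−3²)/(2·5·3) = 0.7072; θ_2 = -44.9950° (elbow-down)
β = atan2(5.1066,-5.3979) = 136.5883°; ψ = atan2(-2.1211,7.1215) = -16.5861°
θ_1 = β − ψ = 153.1745°
θ_3 = φ − θ_1 − θ_2 = 146.8206° (wrapped to (-180°,180°])

153.174 -44.995 146.821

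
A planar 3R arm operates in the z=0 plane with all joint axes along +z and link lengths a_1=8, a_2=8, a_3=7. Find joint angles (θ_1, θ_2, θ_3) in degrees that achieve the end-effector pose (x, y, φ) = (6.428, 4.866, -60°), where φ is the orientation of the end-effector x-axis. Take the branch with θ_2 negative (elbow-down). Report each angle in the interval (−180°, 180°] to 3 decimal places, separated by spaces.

120.001 -90.001 -90.001

wrist centre = target − a_3·(cos φ, sin φ) = (2.9280, 10.9282)
cos θ_2 = (127.9983−8²−8²)/(2·8·8) = -0.0000; θ_2 = -90.0008° (elbow-down)
β = atan2(10.9282,2.9280) = 75.0010°; ψ = atan2(-8.0000,7.9999) = -45.0004°
θ_1 = β − ψ = 120.0014°
θ_3 = φ − θ_1 − θ_2 = -90.0006° (wrapped to (-180°,180°])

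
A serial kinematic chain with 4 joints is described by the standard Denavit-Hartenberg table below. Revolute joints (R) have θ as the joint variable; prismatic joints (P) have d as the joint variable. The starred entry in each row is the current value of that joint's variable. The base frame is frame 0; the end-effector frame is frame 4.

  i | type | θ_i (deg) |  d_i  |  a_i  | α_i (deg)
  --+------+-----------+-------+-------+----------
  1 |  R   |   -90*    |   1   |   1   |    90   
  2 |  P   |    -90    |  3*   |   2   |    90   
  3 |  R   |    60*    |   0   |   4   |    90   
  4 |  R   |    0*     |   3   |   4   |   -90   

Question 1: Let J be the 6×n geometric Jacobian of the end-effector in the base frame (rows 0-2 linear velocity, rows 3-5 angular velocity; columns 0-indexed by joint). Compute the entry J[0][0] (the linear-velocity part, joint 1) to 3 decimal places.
1.000

axis z_0 = ẑ; lever o_n−o_0 = (-8.4282,-1.0000,-7.5981)
cross product → J_v[:, 0] = (1.0000,-8.4282,0.0000)
J_ω[:, 0] = z_0
entry J[0][0] = 1.0000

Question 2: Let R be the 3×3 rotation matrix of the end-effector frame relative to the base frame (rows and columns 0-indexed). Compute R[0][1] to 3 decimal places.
End-effector y-axis (col 1 of R) = (-0.5000,-0.0000,0.8660)
R[0][1] = -0.5000

-0.500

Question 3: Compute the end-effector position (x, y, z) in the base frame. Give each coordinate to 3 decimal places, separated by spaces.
after link 1: o_1 = (0.0000, -1.0000, 1.0000)
after link 2: o_2 = (-3.0000, -1.0000, -1.0000)
after link 3: o_3 = (-6.4641, -1.0000, -3.0000)
after link 4: o_4 = (-8.4282, -1.0000, -7.5981)

-8.428 -1.000 -7.598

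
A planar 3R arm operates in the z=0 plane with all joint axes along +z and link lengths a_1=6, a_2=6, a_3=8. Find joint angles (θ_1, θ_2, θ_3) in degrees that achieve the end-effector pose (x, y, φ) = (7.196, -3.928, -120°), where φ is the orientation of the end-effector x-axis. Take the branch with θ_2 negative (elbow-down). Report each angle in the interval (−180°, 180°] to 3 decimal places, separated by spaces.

wrist centre = target − a_3·(cos φ, sin φ) = (11.1960, 3.0002)
cos θ_2 = (134.3516−6²−6²)/(2·6·6) = 0.8660; θ_2 = -30.0035° (elbow-down)
β = atan2(3.0002,11.1960) = 15.0012°; ψ = atan2(-3.0003,11.1960) = -15.0017°
θ_1 = β − ψ = 30.0029°
θ_3 = φ − θ_1 − θ_2 = -119.9994° (wrapped to (-180°,180°])

30.003 -30.003 -119.999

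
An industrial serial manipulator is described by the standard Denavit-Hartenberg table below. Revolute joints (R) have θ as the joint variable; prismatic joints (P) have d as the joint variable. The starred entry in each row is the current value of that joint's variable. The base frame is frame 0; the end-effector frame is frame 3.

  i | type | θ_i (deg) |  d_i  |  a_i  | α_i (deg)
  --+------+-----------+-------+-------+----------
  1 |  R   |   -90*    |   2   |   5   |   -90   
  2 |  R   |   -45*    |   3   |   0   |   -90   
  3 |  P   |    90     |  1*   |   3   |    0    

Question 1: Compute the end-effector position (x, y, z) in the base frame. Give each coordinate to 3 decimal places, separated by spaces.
0.000 -5.707 1.293

after link 1: o_1 = (0.0000, -5.0000, 2.0000)
after link 2: o_2 = (3.0000, -5.0000, 2.0000)
after link 3: o_3 = (0.0000, -5.7071, 1.2929)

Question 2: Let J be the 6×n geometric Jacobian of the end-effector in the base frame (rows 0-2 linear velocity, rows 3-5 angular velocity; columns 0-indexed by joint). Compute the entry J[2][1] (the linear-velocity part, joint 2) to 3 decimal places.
axis z_1 = (1.0000,0.0000,0.0000); lever o_n−o_1 = (0.0000,-0.7071,-0.7071)
cross product → J_v[:, 1] = (0.0000,0.7071,-0.7071)
J_ω[:, 1] = z_1
entry J[2][1] = -0.7071

-0.707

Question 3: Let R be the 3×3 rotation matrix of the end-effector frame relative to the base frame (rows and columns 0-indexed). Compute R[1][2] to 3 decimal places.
-0.707

End-effector z-axis (col 2 of R) = (0.0000,-0.7071,-0.7071)
R[1][2] = -0.7071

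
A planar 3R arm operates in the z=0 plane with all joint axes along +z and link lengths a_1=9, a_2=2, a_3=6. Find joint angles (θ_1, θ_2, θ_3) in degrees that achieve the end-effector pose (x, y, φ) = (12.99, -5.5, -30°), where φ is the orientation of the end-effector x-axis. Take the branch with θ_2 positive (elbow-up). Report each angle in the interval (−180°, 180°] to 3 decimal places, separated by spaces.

wrist centre = target − a_3·(cos φ, sin φ) = (7.7938, -2.5000)
cos θ_2 = (66.9941−9²−2²)/(2·9·2) = -0.5002; θ_2 = 120.0109° (elbow-up)
β = atan2(-2.5000,7.7938) = -17.7845°; ψ = atan2(1.7319,7.9997) = 12.2155°
θ_1 = β − ψ = -30.0000°
θ_3 = φ − θ_1 − θ_2 = -120.0109° (wrapped to (-180°,180°])

-30.000 120.011 -120.011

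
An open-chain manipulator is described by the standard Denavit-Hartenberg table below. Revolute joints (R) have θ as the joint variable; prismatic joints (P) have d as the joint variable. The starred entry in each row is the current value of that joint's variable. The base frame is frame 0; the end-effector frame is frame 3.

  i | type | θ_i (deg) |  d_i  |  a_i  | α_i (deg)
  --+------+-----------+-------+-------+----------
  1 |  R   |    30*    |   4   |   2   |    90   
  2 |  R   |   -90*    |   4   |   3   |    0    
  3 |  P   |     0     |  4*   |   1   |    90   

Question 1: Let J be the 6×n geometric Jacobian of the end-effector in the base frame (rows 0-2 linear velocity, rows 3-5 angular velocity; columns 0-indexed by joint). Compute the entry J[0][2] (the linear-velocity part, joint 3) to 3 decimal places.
0.500

prismatic axis z_2 = (0.5000,-0.8660,0.0000)
J_v[:, 2] = z_2; J_ω[:, 2] = (0,0,0)
entry J[0][2] = 0.5000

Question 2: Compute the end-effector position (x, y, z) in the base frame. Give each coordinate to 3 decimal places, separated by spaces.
5.732 -5.928 0.000

after link 1: o_1 = (1.7321, 1.0000, 4.0000)
after link 2: o_2 = (3.7321, -2.4641, 1.0000)
after link 3: o_3 = (5.7321, -5.9282, 0.0000)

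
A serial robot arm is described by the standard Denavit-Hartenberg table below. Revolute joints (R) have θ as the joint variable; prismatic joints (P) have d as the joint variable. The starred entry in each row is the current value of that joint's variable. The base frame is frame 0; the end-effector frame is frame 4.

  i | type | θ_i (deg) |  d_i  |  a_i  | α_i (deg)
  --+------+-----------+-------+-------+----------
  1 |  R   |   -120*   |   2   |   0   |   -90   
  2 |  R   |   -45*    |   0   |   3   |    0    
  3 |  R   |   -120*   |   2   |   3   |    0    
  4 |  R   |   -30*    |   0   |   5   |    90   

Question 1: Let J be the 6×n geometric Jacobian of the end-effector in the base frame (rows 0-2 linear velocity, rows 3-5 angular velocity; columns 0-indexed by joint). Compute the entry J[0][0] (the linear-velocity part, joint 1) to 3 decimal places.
-3.855

axis z_0 = ẑ; lever o_n−o_0 = (4.5351,3.8550,3.6037)
cross product → J_v[:, 0] = (-3.8550,4.5351,0.0000)
J_ω[:, 0] = z_0
entry J[0][0] = -3.8550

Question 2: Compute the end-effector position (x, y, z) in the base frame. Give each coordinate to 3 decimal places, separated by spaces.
after link 1: o_1 = (0.0000, 0.0000, 2.0000)
after link 2: o_2 = (-1.0607, -1.8371, 4.1213)
after link 3: o_3 = (2.1203, -0.3276, 4.8978)
after link 4: o_4 = (4.5351, 3.8550, 3.6037)

4.535 3.855 3.604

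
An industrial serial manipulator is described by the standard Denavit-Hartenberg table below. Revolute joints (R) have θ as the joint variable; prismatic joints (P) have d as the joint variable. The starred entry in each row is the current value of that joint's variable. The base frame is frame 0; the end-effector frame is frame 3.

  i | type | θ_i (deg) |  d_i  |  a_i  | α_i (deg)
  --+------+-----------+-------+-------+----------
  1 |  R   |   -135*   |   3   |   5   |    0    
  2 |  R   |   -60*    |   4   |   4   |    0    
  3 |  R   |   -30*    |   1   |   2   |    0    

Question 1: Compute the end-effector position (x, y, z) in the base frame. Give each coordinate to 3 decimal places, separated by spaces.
after link 1: o_1 = (-3.5355, -3.5355, 3.0000)
after link 2: o_2 = (-7.3992, -2.5003, 7.0000)
after link 3: o_3 = (-8.8135, -1.0860, 8.0000)

-8.813 -1.086 8.000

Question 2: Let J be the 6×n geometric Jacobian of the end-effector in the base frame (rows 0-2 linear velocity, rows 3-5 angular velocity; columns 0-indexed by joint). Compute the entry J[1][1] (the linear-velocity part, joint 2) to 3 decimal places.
axis z_1 = (0.0000,0.0000,1.0000); lever o_n−o_1 = (-5.2779,2.4495,5.0000)
cross product → J_v[:, 1] = (-2.4495,-5.2779,0.0000)
J_ω[:, 1] = z_1
entry J[1][1] = -5.2779

-5.278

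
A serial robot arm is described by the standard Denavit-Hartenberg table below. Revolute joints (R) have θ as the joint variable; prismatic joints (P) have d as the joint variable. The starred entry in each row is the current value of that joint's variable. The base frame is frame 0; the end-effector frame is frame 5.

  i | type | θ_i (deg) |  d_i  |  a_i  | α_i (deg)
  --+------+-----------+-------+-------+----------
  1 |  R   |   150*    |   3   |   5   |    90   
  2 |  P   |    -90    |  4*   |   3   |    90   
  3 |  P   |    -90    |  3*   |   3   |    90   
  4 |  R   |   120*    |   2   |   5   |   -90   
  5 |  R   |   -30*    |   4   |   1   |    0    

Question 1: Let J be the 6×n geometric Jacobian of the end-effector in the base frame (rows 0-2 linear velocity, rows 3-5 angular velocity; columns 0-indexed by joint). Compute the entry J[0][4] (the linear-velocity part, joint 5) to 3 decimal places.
0.500

axis z_4 = (0.0000,1.0000,0.0000); lever o_n−o_4 = (0.8660,4.0000,0.5000)
cross product → J_v[:, 4] = (0.5000,0.0000,-0.8660)
J_ω[:, 4] = z_4
entry J[0][4] = 0.5000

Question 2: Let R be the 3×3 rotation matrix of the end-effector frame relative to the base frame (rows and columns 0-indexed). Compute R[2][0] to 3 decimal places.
End-effector x-axis (col 0 of R) = (0.8660,-0.0000,0.5000)
R[2][0] = 0.5000

0.500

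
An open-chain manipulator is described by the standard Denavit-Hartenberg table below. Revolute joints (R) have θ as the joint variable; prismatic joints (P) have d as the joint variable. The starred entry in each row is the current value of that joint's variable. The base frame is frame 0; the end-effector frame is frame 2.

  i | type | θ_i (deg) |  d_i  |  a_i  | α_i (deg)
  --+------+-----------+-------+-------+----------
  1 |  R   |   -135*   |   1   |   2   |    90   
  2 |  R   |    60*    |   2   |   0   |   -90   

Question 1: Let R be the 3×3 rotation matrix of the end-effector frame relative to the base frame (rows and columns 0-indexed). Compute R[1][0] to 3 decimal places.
End-effector x-axis (col 0 of R) = (-0.3536,-0.3536,0.8660)
R[1][0] = -0.3536

-0.354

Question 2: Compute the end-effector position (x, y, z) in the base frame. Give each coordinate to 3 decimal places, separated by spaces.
-2.828 -0.000 1.000

after link 1: o_1 = (-1.4142, -1.4142, 1.0000)
after link 2: o_2 = (-2.8284, -0.0000, 1.0000)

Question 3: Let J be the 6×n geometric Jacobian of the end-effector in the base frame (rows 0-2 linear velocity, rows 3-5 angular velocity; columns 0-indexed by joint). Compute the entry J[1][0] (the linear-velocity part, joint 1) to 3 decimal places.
-2.828

axis z_0 = ẑ; lever o_n−o_0 = (-2.8284,-0.0000,1.0000)
cross product → J_v[:, 0] = (0.0000,-2.8284,0.0000)
J_ω[:, 0] = z_0
entry J[1][0] = -2.8284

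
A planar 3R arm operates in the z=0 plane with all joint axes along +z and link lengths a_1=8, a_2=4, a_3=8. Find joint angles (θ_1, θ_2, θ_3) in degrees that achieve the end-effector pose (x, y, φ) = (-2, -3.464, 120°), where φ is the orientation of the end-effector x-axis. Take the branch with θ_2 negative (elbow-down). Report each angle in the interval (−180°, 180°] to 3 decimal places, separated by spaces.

wrist centre = target − a_3·(cos φ, sin φ) = (2.0000, -10.3922)
cos θ_2 = (111.9979−8²−4²)/(2·8·4) = 0.5000; θ_2 = -60.0022° (elbow-down)
β = atan2(-10.3922,2.0000) = -79.1065°; ψ = atan2(-3.4642,9.9999) = -19.1072°
θ_1 = β − ψ = -59.9993°
θ_3 = φ − θ_1 − θ_2 = -119.9985° (wrapped to (-180°,180°])

-59.999 -60.002 -119.999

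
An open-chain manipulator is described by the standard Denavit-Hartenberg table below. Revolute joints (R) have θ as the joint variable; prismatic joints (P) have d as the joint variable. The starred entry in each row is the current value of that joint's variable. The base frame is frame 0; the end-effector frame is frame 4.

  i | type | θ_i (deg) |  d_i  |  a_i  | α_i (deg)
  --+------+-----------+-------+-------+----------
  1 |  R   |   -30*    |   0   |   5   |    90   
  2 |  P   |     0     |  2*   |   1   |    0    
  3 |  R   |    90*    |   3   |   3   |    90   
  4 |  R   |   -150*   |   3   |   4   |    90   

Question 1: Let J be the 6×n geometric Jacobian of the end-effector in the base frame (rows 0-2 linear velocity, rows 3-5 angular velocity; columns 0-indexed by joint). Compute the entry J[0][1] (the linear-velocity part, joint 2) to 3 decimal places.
prismatic axis z_1 = (-0.5000,-0.8660,0.0000)
J_v[:, 1] = z_1; J_ω[:, 1] = (0,0,0)
entry J[0][1] = -0.5000

-0.500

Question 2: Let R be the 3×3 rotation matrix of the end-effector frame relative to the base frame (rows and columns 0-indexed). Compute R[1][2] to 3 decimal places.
End-effector z-axis (col 2 of R) = (-0.4330,-0.7500,-0.5000)
R[1][2] = -0.7500

-0.750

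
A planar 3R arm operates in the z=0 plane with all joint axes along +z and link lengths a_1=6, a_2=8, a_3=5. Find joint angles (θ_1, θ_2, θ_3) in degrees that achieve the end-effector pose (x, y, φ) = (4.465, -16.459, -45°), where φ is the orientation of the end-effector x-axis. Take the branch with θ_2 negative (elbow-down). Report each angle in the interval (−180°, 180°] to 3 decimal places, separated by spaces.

wrist centre = target − a_3·(cos φ, sin φ) = (0.9295, -12.9235)
cos θ_2 = (167.8799−6²−8²)/(2·6·8) = 0.7071; θ_2 = -45.0020° (elbow-down)
β = atan2(-12.9235,0.9295) = -85.8863°; ψ = atan2(-5.6571,11.6567) = -25.8876°
θ_1 = β − ψ = -59.9987°
θ_3 = φ − θ_1 − θ_2 = 60.0007° (wrapped to (-180°,180°])

-59.999 -45.002 60.001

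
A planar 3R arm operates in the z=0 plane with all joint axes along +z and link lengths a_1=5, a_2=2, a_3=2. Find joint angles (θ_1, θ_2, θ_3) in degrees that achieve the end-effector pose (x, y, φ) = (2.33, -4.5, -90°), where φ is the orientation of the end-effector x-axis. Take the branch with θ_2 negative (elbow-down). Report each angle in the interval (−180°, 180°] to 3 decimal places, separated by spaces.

wrist centre = target − a_3·(cos φ, sin φ) = (2.3300, -2.5000)
cos θ_2 = (11.6789−5²−2²)/(2·5·2) = -0.8661; θ_2 = -150.0034° (elbow-down)
β = atan2(-2.5000,2.3300) = -47.0158°; ψ = atan2(-0.9999,3.2679) = -17.0129°
θ_1 = β − ψ = -30.0029°
θ_3 = φ − θ_1 − θ_2 = 90.0063° (wrapped to (-180°,180°])

-30.003 -150.003 90.006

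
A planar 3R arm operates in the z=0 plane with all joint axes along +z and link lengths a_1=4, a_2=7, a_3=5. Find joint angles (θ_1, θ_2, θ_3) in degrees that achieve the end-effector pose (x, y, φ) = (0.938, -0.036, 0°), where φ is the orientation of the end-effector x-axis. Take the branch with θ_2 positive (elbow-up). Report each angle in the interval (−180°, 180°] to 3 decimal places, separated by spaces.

wrist centre = target − a_3·(cos φ, sin φ) = (-4.0620, -0.0360)
cos θ_2 = (16.5011−4²−7²)/(2·4·7) = -0.8661; θ_2 = 150.0029° (elbow-up)
β = atan2(-0.0360,-4.0620) = -179.4922°; ψ = atan2(3.4997,-2.0624) = 120.5107°
θ_1 = β − ψ = -300.0030°
θ_3 = φ − θ_1 − θ_2 = 150.0000° (wrapped to (-180°,180°])

59.997 150.003 150.000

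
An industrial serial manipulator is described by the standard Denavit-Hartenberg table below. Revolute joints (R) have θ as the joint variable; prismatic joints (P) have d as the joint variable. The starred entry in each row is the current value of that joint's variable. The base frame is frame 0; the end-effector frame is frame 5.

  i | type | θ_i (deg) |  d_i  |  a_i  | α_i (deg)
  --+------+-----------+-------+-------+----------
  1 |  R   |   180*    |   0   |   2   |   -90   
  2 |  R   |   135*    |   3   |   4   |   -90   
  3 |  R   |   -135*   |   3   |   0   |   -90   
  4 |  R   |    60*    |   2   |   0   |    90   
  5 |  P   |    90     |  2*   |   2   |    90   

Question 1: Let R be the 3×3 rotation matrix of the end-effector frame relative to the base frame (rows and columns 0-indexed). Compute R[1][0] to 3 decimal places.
End-effector x-axis (col 0 of R) = (0.5000,-0.7071,-0.5000)
R[1][0] = -0.7071

-0.707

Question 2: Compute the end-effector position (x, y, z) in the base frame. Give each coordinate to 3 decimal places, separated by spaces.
4.791 -7.053 -1.134

after link 1: o_1 = (-2.0000, 0.0000, 0.0000)
after link 2: o_2 = (0.8284, -3.0000, -2.8284)
after link 3: o_3 = (2.9497, -3.0000, -0.7071)
after link 4: o_4 = (3.9497, -4.4142, -1.7071)
after link 5: o_5 = (4.7908, -7.0532, -1.1340)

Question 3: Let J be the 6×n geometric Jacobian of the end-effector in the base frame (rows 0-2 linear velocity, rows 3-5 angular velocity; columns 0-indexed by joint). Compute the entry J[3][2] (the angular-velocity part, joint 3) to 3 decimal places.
axis z_2 = (0.7071,-0.0000,0.7071); lever o_n−o_2 = (3.9624,-4.0532,1.6945)
cross product → J_v[:, 2] = (2.8660,1.6037,-2.8660)
J_ω[:, 2] = z_2
entry J[3][2] = 0.7071

0.707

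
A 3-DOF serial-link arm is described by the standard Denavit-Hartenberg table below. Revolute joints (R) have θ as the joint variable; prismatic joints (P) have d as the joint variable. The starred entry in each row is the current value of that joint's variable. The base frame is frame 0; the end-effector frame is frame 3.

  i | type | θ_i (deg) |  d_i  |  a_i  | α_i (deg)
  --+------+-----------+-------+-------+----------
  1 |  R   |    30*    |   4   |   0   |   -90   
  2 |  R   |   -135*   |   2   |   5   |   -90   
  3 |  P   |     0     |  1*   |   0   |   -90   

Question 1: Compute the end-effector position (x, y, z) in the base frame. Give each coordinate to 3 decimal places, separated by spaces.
after link 1: o_1 = (0.0000, 0.0000, 4.0000)
after link 2: o_2 = (-4.0619, -0.0357, 7.5355)
after link 3: o_3 = (-3.4495, 0.3178, 8.2426)

-3.449 0.318 8.243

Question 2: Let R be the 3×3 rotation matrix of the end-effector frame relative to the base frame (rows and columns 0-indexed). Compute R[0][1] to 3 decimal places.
-0.612

End-effector y-axis (col 1 of R) = (-0.6124,-0.3536,-0.7071)
R[0][1] = -0.6124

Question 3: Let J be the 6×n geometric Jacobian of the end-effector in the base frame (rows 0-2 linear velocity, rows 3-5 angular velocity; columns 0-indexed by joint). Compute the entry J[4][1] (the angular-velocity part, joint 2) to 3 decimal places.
0.866

axis z_1 = (-0.5000,0.8660,0.0000); lever o_n−o_1 = (-3.4495,0.3178,4.2426)
cross product → J_v[:, 1] = (3.6742,2.1213,2.8284)
J_ω[:, 1] = z_1
entry J[4][1] = 0.8660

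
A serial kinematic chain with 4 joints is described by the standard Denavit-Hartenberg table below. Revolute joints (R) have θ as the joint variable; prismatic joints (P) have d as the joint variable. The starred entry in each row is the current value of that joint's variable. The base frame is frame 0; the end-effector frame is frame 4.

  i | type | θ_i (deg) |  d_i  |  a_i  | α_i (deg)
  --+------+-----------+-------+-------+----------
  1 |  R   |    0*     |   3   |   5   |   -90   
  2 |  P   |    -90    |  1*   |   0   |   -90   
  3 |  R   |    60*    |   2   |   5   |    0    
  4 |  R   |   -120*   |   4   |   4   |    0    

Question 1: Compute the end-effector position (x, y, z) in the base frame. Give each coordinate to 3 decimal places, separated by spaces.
after link 1: o_1 = (5.0000, 0.0000, 3.0000)
after link 2: o_2 = (5.0000, 1.0000, 3.0000)
after link 3: o_3 = (7.0000, -3.3301, 5.5000)
after link 4: o_4 = (11.0000, 0.1340, 7.5000)

11.000 0.134 7.500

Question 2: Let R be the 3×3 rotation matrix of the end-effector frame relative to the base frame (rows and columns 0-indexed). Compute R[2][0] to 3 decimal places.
0.500

End-effector x-axis (col 0 of R) = (-0.0000,0.8660,0.5000)
R[2][0] = 0.5000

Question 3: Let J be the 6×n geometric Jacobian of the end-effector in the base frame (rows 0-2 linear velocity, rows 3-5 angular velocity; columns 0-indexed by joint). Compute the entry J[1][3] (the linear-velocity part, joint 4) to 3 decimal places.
axis z_3 = (1.0000,0.0000,-0.0000); lever o_n−o_3 = (4.0000,3.4641,2.0000)
cross product → J_v[:, 3] = (0.0000,-2.0000,3.4641)
J_ω[:, 3] = z_3
entry J[1][3] = -2.0000

-2.000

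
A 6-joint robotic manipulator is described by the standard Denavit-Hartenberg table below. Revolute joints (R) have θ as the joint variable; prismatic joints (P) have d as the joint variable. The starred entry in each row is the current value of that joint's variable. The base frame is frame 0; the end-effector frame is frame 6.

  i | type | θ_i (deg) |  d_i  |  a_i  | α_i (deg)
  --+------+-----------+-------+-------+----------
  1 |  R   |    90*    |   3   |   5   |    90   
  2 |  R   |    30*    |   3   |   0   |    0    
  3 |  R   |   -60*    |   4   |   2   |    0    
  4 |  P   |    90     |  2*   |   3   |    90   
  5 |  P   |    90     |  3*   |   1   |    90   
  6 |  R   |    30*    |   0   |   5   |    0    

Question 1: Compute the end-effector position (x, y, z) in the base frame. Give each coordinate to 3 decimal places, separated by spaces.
14.330 12.995 1.848

after link 1: o_1 = (0.0000, 5.0000, 3.0000)
after link 2: o_2 = (3.0000, 5.0000, 3.0000)
after link 3: o_3 = (7.0000, 6.7321, 2.0000)
after link 4: o_4 = (9.0000, 8.2321, 4.5981)
after link 5: o_5 = (10.0000, 10.8301, 3.0981)
after link 6: o_6 = (14.3301, 12.9952, 1.8481)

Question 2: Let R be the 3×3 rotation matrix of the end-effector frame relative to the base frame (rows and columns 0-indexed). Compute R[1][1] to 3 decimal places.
0.750

End-effector y-axis (col 1 of R) = (-0.5000,0.7500,-0.4330)
R[1][1] = 0.7500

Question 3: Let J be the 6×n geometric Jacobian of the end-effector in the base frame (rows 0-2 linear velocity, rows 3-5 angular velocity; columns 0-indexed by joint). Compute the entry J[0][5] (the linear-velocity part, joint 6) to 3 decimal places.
-2.500

axis z_5 = (-0.0000,0.5000,0.8660); lever o_n−o_5 = (4.3301,2.1651,-1.2500)
cross product → J_v[:, 5] = (-2.5000,3.7500,-2.1651)
J_ω[:, 5] = z_5
entry J[0][5] = -2.5000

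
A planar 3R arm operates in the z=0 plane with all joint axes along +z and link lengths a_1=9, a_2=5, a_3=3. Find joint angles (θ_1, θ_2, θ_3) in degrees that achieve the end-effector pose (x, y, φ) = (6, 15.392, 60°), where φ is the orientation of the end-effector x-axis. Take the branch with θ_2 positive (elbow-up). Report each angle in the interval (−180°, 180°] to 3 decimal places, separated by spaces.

59.996 30.010 -30.006

wrist centre = target − a_3·(cos φ, sin φ) = (4.5000, 12.7939)
cos θ_2 = (183.9345−9²−5²)/(2·9·5) = 0.8659; θ_2 = 30.0099° (elbow-up)
β = atan2(12.7939,4.5000) = 70.6217°; ψ = atan2(2.5008,13.3297) = 10.6256°
θ_1 = β − ψ = 59.9961°
θ_3 = φ − θ_1 − θ_2 = -30.0060° (wrapped to (-180°,180°])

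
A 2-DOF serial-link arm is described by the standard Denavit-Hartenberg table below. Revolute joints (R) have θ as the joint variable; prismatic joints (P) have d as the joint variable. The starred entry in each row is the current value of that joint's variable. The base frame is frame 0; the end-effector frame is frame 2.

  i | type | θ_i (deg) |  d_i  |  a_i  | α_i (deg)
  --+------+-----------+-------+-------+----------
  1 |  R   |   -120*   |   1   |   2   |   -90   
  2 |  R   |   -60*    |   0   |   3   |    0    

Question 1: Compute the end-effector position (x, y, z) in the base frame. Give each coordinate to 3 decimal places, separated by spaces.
after link 1: o_1 = (-1.0000, -1.7321, 1.0000)
after link 2: o_2 = (-1.7500, -3.0311, 3.5981)

-1.750 -3.031 3.598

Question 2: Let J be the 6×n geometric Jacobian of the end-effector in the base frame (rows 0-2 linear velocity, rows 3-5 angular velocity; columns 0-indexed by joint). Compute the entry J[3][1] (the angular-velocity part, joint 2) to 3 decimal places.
0.866

axis z_1 = (0.8660,-0.5000,0.0000); lever o_n−o_1 = (-0.7500,-1.2990,2.5981)
cross product → J_v[:, 1] = (-1.2990,-2.2500,-1.5000)
J_ω[:, 1] = z_1
entry J[3][1] = 0.8660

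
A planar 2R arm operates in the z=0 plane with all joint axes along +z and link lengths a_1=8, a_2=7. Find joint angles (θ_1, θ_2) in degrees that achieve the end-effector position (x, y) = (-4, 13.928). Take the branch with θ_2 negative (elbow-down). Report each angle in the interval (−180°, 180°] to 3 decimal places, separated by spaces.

120.003 -30.006

cos θ_2 = (209.9892−8²−7²)/(2·8·7) = 0.8660; θ_2 = -30.0058° (elbow-down)
β = atan2(13.9280,-4.0000) = 106.0236°; ψ = atan2(-3.5006,14.0618) = -13.9793°
θ_1 = β − ψ = 120.0029°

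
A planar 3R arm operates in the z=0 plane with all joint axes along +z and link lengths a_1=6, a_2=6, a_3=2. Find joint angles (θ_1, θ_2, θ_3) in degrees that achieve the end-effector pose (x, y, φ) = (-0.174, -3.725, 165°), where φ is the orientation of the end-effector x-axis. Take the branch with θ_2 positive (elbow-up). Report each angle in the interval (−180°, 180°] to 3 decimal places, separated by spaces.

wrist centre = target − a_3·(cos φ, sin φ) = (1.7579, -4.2426)
cos θ_2 = (21.0900−6²−6²)/(2·6·6) = -0.7071; θ_2 = 134.9981° (elbow-up)
β = atan2(-4.2426,1.7579) = -67.4943°; ψ = atan2(4.2428,1.7575) = 67.4990°
θ_1 = β − ψ = -134.9934°
θ_3 = φ − θ_1 − θ_2 = 164.9953° (wrapped to (-180°,180°])

-134.993 134.998 164.995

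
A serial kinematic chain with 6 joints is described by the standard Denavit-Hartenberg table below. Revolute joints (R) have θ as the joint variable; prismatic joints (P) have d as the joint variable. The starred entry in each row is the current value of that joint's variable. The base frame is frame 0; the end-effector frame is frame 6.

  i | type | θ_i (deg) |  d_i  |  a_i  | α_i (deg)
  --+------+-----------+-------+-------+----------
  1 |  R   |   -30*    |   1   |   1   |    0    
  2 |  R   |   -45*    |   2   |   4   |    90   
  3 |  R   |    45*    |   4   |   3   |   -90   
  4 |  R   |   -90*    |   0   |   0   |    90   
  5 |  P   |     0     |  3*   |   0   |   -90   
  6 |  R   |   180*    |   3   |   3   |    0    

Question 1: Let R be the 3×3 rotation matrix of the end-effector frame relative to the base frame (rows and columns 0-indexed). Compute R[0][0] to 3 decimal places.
End-effector x-axis (col 0 of R) = (0.9659,0.2588,0.0000)
R[0][0] = 0.9659

0.966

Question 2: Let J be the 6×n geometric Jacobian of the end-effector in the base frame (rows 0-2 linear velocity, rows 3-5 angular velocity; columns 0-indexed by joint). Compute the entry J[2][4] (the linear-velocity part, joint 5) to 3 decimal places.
-0.707

prismatic axis z_4 = (-0.1830,0.6830,-0.7071)
J_v[:, 4] = z_4; J_ω[:, 4] = (0,0,0)
entry J[2][4] = -0.7071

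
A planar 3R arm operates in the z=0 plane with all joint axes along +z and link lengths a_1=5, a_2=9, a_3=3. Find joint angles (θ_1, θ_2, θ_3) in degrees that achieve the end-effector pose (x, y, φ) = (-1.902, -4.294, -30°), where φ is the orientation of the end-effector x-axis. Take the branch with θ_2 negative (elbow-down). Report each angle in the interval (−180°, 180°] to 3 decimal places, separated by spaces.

-26.326 -150.001 146.327

wrist centre = target − a_3·(cos φ, sin φ) = (-4.5001, -2.7940)
cos θ_2 = (28.0571−5²−9²)/(2·5·9) = -0.8660; θ_2 = -150.0008° (elbow-down)
β = atan2(-2.7940,-4.5001) = -148.1647°; ψ = atan2(-4.4999,-2.7943) = -121.8389°
θ_1 = β − ψ = -26.3258°
θ_3 = φ − θ_1 − θ_2 = 146.3266° (wrapped to (-180°,180°])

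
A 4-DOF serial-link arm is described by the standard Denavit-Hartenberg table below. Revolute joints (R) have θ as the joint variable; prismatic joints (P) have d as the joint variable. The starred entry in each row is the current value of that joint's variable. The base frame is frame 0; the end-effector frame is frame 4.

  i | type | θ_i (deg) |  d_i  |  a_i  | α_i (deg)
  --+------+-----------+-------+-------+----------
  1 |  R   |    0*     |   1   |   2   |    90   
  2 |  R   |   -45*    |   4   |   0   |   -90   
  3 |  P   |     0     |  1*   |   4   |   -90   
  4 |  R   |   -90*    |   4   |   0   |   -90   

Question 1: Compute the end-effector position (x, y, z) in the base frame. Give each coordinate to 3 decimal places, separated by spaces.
5.536 0.000 -1.121

after link 1: o_1 = (2.0000, 0.0000, 1.0000)
after link 2: o_2 = (2.0000, -4.0000, 1.0000)
after link 3: o_3 = (5.5355, -4.0000, -1.1213)
after link 4: o_4 = (5.5355, 0.0000, -1.1213)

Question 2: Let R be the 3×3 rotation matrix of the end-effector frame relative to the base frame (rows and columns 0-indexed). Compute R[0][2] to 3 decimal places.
0.707

End-effector z-axis (col 2 of R) = (0.7071,0.0000,-0.7071)
R[0][2] = 0.7071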